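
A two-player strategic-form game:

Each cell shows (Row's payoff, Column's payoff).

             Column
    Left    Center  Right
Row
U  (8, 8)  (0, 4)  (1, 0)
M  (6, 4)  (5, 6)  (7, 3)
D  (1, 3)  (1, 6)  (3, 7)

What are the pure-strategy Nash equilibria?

Mark each player's best response to every combination of opponents' strategies; a profile where every player is best-responding is a pure Nash equilibrium.
Row against Left: payoffs 8, 6, 1 → best response U.
Row against Center: payoffs 0, 5, 1 → best response M.
Row against Right: payoffs 1, 7, 3 → best response M.
Column against U: payoffs 8, 4, 0 → best response Left.
Column against M: payoffs 4, 6, 3 → best response Center.
Column against D: payoffs 3, 6, 7 → best response Right.
Mutual best responses: (U, Left); (M, Center).

Pure-strategy Nash equilibria: (U, Left), (M, Center)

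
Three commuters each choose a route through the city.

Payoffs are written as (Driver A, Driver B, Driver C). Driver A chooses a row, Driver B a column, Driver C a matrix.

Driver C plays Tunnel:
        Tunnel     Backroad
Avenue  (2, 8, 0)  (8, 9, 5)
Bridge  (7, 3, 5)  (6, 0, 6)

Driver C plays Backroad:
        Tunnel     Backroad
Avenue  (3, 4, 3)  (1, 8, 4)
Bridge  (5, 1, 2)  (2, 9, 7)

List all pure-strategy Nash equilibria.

Pure-strategy Nash equilibria: (Avenue, Backroad, Tunnel), (Bridge, Tunnel, Tunnel), (Bridge, Backroad, Backroad)

(Avenue, Tunnel, Tunnel): Driver A can switch to Bridge (2 → 7). Not NE.
(Avenue, Tunnel, Backroad): Driver A can switch to Bridge (3 → 5). Not NE.
(Avenue, Backroad, Tunnel): Driver A gets 8, best alternative 6; Driver B gets 9, best alternative 8; Driver C gets 5, best alternative 4. No profitable deviation — NE.
(Avenue, Backroad, Backroad): Driver A can switch to Bridge (1 → 2). Not NE.
(Bridge, Tunnel, Tunnel): Driver A gets 7, best alternative 2; Driver B gets 3, best alternative 0; Driver C gets 5, best alternative 2. No profitable deviation — NE.
(Bridge, Tunnel, Backroad): Driver B can switch to Backroad (1 → 9). Not NE.
(Bridge, Backroad, Tunnel): Driver A can switch to Avenue (6 → 8). Not NE.
(Bridge, Backroad, Backroad): Driver A gets 2, best alternative 1; Driver B gets 9, best alternative 1; Driver C gets 7, best alternative 6. No profitable deviation — NE.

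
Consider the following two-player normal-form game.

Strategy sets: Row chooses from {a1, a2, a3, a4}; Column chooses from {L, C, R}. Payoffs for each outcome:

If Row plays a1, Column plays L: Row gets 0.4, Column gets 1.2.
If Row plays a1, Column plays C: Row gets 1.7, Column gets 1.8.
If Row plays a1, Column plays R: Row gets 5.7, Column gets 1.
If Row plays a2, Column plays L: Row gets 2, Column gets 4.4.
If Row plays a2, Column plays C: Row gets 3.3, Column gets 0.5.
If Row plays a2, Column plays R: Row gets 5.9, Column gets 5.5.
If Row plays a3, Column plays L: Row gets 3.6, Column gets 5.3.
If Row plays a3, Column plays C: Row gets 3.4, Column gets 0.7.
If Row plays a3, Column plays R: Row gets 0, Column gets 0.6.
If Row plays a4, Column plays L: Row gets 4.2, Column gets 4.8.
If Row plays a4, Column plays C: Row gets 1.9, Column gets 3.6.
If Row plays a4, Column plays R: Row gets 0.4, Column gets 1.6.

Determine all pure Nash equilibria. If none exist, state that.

The pure Nash equilibria are (a2, R); (a4, L).

(a1, L): Row can switch to a2 (0.4 → 2). Not NE.
(a1, C): Row can switch to a2 (1.7 → 3.3). Not NE.
(a1, R): Row can switch to a2 (5.7 → 5.9). Not NE.
(a2, L): Row can switch to a3 (2 → 3.6). Not NE.
(a2, C): Row can switch to a3 (3.3 → 3.4). Not NE.
(a2, R): Row gets 5.9, best alternative 5.7; Column gets 5.5, best alternative 4.4. No profitable deviation — NE.
(a3, L): Row can switch to a4 (3.6 → 4.2). Not NE.
(a3, C): Column can switch to L (0.7 → 5.3). Not NE.
(a3, R): Row can switch to a1 (0 → 5.7). Not NE.
(a4, L): Row gets 4.2, best alternative 3.6; Column gets 4.8, best alternative 3.6. No profitable deviation — NE.
(a4, C): Row can switch to a2 (1.9 → 3.3). Not NE.
(a4, R): Row can switch to a1 (0.4 → 5.7). Not NE.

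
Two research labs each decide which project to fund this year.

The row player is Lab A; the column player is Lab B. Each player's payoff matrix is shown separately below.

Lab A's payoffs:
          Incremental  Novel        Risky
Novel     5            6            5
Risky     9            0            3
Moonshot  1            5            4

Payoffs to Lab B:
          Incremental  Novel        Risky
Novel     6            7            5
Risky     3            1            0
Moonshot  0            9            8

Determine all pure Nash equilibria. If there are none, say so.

Pure-strategy Nash equilibria: (Novel, Novel) and (Risky, Incremental)

Lab A against Incremental: payoffs 5, 9, 1 → best response Risky.
Lab A against Novel: payoffs 6, 0, 5 → best response Novel.
Lab A against Risky: payoffs 5, 3, 4 → best response Novel.
Lab B against Novel: payoffs 6, 7, 5 → best response Novel.
Lab B against Risky: payoffs 3, 1, 0 → best response Incremental.
Lab B against Moonshot: payoffs 0, 9, 8 → best response Novel.
Mutual best responses: (Novel, Novel); (Risky, Incremental).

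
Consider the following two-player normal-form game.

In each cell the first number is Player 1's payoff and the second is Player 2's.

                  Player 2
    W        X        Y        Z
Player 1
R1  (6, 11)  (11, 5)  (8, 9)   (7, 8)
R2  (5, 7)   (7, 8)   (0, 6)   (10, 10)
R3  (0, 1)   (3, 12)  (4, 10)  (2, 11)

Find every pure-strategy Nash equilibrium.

(R1, W): Player 1 gets 6, best alternative 5; Player 2 gets 11, best alternative 9. No profitable deviation — NE.
(R1, X): Player 2 can switch to W (5 → 11). Not NE.
(R1, Y): Player 2 can switch to W (9 → 11). Not NE.
(R1, Z): Player 1 can switch to R2 (7 → 10). Not NE.
(R2, W): Player 1 can switch to R1 (5 → 6). Not NE.
(R2, X): Player 1 can switch to R1 (7 → 11). Not NE.
(R2, Y): Player 1 can switch to R1 (0 → 8). Not NE.
(R2, Z): Player 1 gets 10, best alternative 7; Player 2 gets 10, best alternative 8. No profitable deviation — NE.
(R3, W): Player 1 can switch to R1 (0 → 6). Not NE.
(R3, X): Player 1 can switch to R1 (3 → 11). Not NE.
(The remaining 2 profiles each have a profitable deviation by the same check.)

(R1, W); (R2, Z)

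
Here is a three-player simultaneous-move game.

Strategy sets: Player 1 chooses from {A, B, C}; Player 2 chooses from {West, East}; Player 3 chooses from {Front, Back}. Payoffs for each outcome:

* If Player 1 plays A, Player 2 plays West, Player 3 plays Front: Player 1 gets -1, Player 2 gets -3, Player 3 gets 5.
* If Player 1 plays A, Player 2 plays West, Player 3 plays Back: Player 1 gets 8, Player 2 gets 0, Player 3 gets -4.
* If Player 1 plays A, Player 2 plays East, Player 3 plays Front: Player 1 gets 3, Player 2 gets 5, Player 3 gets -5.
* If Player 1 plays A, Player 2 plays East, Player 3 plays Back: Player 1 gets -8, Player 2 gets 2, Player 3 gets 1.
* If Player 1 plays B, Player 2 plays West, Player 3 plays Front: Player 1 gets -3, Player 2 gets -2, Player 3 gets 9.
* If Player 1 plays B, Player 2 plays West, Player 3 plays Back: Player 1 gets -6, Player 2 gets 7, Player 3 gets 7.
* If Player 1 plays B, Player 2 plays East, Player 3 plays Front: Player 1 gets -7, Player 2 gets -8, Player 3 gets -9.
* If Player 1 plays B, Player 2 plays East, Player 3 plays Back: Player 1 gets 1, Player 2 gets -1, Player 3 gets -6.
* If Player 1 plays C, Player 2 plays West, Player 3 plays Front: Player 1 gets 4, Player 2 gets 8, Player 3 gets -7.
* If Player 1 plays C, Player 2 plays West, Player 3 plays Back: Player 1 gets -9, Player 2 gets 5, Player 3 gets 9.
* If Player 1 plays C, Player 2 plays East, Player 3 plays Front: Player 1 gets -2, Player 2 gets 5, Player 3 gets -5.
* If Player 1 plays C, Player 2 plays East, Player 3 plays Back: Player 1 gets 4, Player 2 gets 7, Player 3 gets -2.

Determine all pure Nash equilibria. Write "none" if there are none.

(A, West, Front): Player 1 can switch to C (-1 → 4). Not NE.
(A, West, Back): Player 2 can switch to East (0 → 2). Not NE.
(A, East, Front): Player 3 can switch to Back (-5 → 1). Not NE.
(A, East, Back): Player 1 can switch to B (-8 → 1). Not NE.
(B, West, Front): Player 1 can switch to A (-3 → -1). Not NE.
(B, West, Back): Player 1 can switch to A (-6 → 8). Not NE.
(B, East, Front): Player 1 can switch to A (-7 → 3). Not NE.
(B, East, Back): Player 1 can switch to C (1 → 4). Not NE.
(C, East, Back): Player 1 gets 4, best alternative 1; Player 2 gets 7, best alternative 5; Player 3 gets -2, best alternative -5. No profitable deviation — NE.
(The remaining 3 profiles each have a profitable deviation by the same check.)

(C, East, Back)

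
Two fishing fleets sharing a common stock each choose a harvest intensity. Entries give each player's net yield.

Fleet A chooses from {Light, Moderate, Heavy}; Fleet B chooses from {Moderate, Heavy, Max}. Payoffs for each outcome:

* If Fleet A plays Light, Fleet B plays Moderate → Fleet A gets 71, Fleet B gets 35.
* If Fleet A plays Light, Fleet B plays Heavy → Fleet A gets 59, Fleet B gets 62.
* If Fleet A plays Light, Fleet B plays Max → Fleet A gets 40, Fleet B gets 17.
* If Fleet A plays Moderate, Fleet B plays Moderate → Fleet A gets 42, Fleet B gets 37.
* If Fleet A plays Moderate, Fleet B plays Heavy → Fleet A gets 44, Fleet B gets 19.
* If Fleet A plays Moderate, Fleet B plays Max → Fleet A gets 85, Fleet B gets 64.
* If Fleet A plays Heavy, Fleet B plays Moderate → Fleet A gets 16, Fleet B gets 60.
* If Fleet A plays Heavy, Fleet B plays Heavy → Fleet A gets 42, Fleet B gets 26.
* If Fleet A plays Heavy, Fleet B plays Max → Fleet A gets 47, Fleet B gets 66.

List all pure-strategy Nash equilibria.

Pure-strategy Nash equilibria: (Light, Heavy); (Moderate, Max)

Fleet A against Moderate: payoffs 71, 42, 16 → best response Light.
Fleet A against Heavy: payoffs 59, 44, 42 → best response Light.
Fleet A against Max: payoffs 40, 85, 47 → best response Moderate.
Fleet B against Light: payoffs 35, 62, 17 → best response Heavy.
Fleet B against Moderate: payoffs 37, 19, 64 → best response Max.
Fleet B against Heavy: payoffs 60, 26, 66 → best response Max.
Mutual best responses: (Light, Heavy); (Moderate, Max).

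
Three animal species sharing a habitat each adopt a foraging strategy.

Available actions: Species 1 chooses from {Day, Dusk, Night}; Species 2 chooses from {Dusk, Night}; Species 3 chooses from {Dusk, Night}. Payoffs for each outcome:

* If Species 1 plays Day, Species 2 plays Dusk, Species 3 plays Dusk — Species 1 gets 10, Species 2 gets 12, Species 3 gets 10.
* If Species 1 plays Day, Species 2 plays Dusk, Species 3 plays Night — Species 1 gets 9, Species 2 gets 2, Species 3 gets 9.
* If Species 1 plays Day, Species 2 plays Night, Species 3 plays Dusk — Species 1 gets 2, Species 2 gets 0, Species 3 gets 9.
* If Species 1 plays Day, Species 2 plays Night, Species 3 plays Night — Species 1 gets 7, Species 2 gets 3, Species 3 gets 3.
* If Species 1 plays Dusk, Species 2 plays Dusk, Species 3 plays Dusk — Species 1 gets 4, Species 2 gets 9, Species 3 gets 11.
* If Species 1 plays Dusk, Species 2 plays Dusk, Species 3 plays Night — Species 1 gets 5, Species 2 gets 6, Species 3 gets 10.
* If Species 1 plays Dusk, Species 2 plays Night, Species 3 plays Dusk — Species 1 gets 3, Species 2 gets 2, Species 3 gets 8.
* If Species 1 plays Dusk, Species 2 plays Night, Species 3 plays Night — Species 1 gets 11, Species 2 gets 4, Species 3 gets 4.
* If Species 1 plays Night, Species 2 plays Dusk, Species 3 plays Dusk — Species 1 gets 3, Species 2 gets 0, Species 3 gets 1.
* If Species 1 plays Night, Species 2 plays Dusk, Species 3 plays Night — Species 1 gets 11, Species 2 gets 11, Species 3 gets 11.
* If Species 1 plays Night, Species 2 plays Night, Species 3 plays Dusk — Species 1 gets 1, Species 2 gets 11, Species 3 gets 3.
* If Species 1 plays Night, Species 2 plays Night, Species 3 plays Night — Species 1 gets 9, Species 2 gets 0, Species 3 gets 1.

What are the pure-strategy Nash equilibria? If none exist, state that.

(Day, Dusk, Dusk), (Night, Dusk, Night)

Species 1 against (Dusk, Dusk): payoffs 10, 4, 3 → best response Day.
Species 1 against (Dusk, Night): payoffs 9, 5, 11 → best response Night.
Species 1 against (Night, Dusk): payoffs 2, 3, 1 → best response Dusk.
Species 1 against (Night, Night): payoffs 7, 11, 9 → best response Dusk.
Species 2 against (Day, Dusk): payoffs 12, 0 → best response Dusk.
Species 2 against (Day, Night): payoffs 2, 3 → best response Night.
Species 2 against (Dusk, Dusk): payoffs 9, 2 → best response Dusk.
Species 2 against (Dusk, Night): payoffs 6, 4 → best response Dusk.
Species 2 against (Night, Dusk): payoffs 0, 11 → best response Night.
Species 2 against (Night, Night): payoffs 11, 0 → best response Dusk.
Species 3 against (Day, Dusk): payoffs 10, 9 → best response Dusk.
Species 3 against (Day, Night): payoffs 9, 3 → best response Dusk.
Species 3 against (Dusk, Dusk): payoffs 11, 10 → best response Dusk.
Species 3 against (Dusk, Night): payoffs 8, 4 → best response Dusk.
Species 3 against (Night, Dusk): payoffs 1, 11 → best response Night.
Species 3 against (Night, Night): payoffs 3, 1 → best response Dusk.
Mutual best responses: (Day, Dusk, Dusk); (Night, Dusk, Night).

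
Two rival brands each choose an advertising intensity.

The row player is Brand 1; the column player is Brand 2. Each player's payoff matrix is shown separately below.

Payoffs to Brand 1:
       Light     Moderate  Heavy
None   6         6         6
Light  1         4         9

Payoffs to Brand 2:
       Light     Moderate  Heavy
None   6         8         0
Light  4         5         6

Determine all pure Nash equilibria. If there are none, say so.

Pure-strategy Nash equilibria: (None, Moderate) and (Light, Heavy)

Check each profile: it is a Nash equilibrium iff no player can strictly gain by switching unilaterally.
(None, Light): Brand 2 can switch to Moderate (6 → 8). Not NE.
(None, Moderate): Brand 1 gets 6, best alternative 4; Brand 2 gets 8, best alternative 6. No profitable deviation — NE.
(None, Heavy): Brand 1 can switch to Light (6 → 9). Not NE.
(Light, Light): Brand 1 can switch to None (1 → 6). Not NE.
(Light, Moderate): Brand 1 can switch to None (4 → 6). Not NE.
(Light, Heavy): Brand 1 gets 9, best alternative 6; Brand 2 gets 6, best alternative 5. No profitable deviation — NE.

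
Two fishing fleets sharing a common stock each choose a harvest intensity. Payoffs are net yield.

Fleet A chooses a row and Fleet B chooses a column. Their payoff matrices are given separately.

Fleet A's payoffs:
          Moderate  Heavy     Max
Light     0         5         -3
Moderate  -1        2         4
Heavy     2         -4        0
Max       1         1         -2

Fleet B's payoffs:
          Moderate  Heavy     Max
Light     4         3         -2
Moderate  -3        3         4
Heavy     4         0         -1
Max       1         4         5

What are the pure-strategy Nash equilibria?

Mark each player's best response to every combination of opponents' strategies; a profile where every player is best-responding is a pure Nash equilibrium.
Fleet A against Moderate: payoffs 0, -1, 2, 1 → best response Heavy.
Fleet A against Heavy: payoffs 5, 2, -4, 1 → best response Light.
Fleet A against Max: payoffs -3, 4, 0, -2 → best response Moderate.
Fleet B against Light: payoffs 4, 3, -2 → best response Moderate.
Fleet B against Moderate: payoffs -3, 3, 4 → best response Max.
Fleet B against Heavy: payoffs 4, 0, -1 → best response Moderate.
Fleet B against Max: payoffs 1, 4, 5 → best response Max.
Mutual best responses: (Moderate, Max); (Heavy, Moderate).

(Moderate, Max); (Heavy, Moderate)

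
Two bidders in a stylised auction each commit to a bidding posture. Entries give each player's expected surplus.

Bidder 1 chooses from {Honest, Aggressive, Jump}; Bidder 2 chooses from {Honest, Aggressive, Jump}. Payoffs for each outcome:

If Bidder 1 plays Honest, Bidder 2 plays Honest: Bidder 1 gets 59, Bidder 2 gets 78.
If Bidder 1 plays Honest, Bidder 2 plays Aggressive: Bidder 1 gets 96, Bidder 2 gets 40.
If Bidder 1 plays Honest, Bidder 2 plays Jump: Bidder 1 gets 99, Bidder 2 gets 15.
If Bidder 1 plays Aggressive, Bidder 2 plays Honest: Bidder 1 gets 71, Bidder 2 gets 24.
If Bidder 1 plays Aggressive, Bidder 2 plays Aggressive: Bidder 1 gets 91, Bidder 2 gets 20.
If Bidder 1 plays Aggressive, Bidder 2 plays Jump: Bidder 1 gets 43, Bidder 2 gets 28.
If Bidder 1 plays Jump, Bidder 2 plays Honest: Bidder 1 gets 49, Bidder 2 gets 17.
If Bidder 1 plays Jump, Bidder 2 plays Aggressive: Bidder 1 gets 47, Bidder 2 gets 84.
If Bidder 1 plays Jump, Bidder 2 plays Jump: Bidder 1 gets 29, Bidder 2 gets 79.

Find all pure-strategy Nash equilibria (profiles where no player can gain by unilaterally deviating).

This game has no pure Nash equilibrium.

(Honest, Honest): Bidder 1 can switch to Aggressive (59 → 71). Not NE.
(Honest, Aggressive): Bidder 2 can switch to Honest (40 → 78). Not NE.
(Honest, Jump): Bidder 2 can switch to Honest (15 → 78). Not NE.
(Aggressive, Honest): Bidder 2 can switch to Jump (24 → 28). Not NE.
(Aggressive, Aggressive): Bidder 1 can switch to Honest (91 → 96). Not NE.
(Aggressive, Jump): Bidder 1 can switch to Honest (43 → 99). Not NE.
(Jump, Honest): Bidder 1 can switch to Honest (49 → 59). Not NE.
(Jump, Aggressive): Bidder 1 can switch to Honest (47 → 96). Not NE.
(The remaining 1 profile has a profitable deviation by the same check.)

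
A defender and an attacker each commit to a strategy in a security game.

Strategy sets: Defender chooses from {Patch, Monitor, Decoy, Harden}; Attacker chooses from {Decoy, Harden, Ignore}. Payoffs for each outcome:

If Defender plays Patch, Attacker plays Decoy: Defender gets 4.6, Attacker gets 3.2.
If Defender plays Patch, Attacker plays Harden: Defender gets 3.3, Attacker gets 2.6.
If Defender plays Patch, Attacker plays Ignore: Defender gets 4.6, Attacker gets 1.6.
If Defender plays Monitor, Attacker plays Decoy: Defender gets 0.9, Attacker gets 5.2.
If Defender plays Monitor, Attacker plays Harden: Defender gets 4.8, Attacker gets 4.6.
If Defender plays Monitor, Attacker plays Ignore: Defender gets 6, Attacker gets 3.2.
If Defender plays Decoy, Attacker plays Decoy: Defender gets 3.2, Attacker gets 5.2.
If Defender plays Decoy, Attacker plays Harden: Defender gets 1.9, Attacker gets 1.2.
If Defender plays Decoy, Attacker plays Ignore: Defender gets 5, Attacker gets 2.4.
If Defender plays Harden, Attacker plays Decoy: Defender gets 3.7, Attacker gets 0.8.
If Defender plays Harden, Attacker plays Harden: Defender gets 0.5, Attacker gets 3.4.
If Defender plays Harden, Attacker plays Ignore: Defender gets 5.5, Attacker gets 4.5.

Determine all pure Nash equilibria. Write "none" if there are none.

The unique pure-strategy Nash equilibrium is (Patch, Decoy).

Defender against Decoy: payoffs 4.6, 0.9, 3.2, 3.7 → best response Patch.
Defender against Harden: payoffs 3.3, 4.8, 1.9, 0.5 → best response Monitor.
Defender against Ignore: payoffs 4.6, 6, 5, 5.5 → best response Monitor.
Attacker against Patch: payoffs 3.2, 2.6, 1.6 → best response Decoy.
Attacker against Monitor: payoffs 5.2, 4.6, 3.2 → best response Decoy.
Attacker against Decoy: payoffs 5.2, 1.2, 2.4 → best response Decoy.
Attacker against Harden: payoffs 0.8, 3.4, 4.5 → best response Ignore.
Mutual best responses: (Patch, Decoy).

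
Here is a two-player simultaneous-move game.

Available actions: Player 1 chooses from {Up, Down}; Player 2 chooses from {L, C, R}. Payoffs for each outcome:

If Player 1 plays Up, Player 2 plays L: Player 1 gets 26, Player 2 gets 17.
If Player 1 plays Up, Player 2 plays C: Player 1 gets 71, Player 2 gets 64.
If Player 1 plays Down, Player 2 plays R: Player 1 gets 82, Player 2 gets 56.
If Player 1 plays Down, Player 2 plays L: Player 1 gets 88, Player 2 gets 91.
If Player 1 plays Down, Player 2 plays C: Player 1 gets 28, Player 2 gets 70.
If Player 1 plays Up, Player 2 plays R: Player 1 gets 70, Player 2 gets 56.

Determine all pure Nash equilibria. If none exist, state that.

(Up, L): Player 1 can switch to Down (26 → 88). Not NE.
(Up, C): Player 1 gets 71, best alternative 28; Player 2 gets 64, best alternative 56. No profitable deviation — NE.
(Up, R): Player 1 can switch to Down (70 → 82). Not NE.
(Down, L): Player 1 gets 88, best alternative 26; Player 2 gets 91, best alternative 70. No profitable deviation — NE.
(Down, C): Player 1 can switch to Up (28 → 71). Not NE.
(Down, R): Player 2 can switch to L (56 → 91). Not NE.

The pure Nash equilibria are (Up, C), (Down, L).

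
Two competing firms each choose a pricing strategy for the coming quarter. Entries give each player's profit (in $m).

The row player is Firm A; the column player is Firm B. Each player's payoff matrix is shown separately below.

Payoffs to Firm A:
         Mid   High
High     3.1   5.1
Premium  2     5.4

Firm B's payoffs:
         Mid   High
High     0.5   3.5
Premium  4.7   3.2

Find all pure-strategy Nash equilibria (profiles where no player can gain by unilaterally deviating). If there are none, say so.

This game has no pure Nash equilibrium.

Firm A against Mid: payoffs 3.1, 2 → best response High.
Firm A against High: payoffs 5.1, 5.4 → best response Premium.
Firm B against High: payoffs 0.5, 3.5 → best response High.
Firm B against Premium: payoffs 4.7, 3.2 → best response Mid.
No profile is a mutual best response for all players.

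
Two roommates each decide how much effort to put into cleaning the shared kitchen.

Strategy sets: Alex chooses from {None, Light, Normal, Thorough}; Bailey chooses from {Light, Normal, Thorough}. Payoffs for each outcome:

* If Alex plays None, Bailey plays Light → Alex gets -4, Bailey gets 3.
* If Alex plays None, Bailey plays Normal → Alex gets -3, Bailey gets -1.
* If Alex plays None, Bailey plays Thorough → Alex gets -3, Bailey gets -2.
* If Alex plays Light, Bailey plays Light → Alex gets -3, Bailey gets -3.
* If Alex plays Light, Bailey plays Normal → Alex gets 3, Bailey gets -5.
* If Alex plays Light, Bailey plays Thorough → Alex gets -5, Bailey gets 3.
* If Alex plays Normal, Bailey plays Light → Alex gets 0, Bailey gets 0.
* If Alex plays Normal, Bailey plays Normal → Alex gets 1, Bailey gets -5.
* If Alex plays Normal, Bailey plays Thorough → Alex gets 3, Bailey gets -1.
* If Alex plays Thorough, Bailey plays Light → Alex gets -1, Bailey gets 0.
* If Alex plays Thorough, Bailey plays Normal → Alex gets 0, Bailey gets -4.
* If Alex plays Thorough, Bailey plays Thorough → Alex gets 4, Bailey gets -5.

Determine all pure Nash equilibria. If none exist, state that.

Pure NE: (Normal, Light)

Alex against Light: payoffs -4, -3, 0, -1 → best response Normal.
Alex against Normal: payoffs -3, 3, 1, 0 → best response Light.
Alex against Thorough: payoffs -3, -5, 3, 4 → best response Thorough.
Bailey against None: payoffs 3, -1, -2 → best response Light.
Bailey against Light: payoffs -3, -5, 3 → best response Thorough.
Bailey against Normal: payoffs 0, -5, -1 → best response Light.
Bailey against Thorough: payoffs 0, -4, -5 → best response Light.
Mutual best responses: (Normal, Light).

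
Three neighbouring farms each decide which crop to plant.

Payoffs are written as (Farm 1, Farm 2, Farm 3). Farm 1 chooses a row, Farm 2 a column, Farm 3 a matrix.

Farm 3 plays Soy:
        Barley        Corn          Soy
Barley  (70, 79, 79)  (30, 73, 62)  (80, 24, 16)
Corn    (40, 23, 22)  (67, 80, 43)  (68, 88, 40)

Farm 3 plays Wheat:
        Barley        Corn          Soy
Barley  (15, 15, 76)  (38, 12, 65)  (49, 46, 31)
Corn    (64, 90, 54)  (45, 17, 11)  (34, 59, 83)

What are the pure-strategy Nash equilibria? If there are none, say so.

The pure Nash equilibria are (Barley, Barley, Soy); (Barley, Soy, Wheat); (Corn, Barley, Wheat).

(Barley, Barley, Soy): Farm 1 gets 70, best alternative 40; Farm 2 gets 79, best alternative 73; Farm 3 gets 79, best alternative 76. No profitable deviation — NE.
(Barley, Barley, Wheat): Farm 1 can switch to Corn (15 → 64). Not NE.
(Barley, Corn, Soy): Farm 1 can switch to Corn (30 → 67). Not NE.
(Barley, Corn, Wheat): Farm 1 can switch to Corn (38 → 45). Not NE.
(Barley, Soy, Soy): Farm 2 can switch to Barley (24 → 79). Not NE.
(Barley, Soy, Wheat): Farm 1 gets 49, best alternative 34; Farm 2 gets 46, best alternative 15; Farm 3 gets 31, best alternative 16. No profitable deviation — NE.
(Corn, Barley, Soy): Farm 1 can switch to Barley (40 → 70). Not NE.
(Corn, Barley, Wheat): Farm 1 gets 64, best alternative 15; Farm 2 gets 90, best alternative 59; Farm 3 gets 54, best alternative 22. No profitable deviation — NE.
(Corn, Corn, Soy): Farm 2 can switch to Soy (80 → 88). Not NE.
(Corn, Corn, Wheat): Farm 2 can switch to Barley (17 → 90). Not NE.
(Corn, Soy, Soy): Farm 1 can switch to Barley (68 → 80). Not NE.
(Corn, Soy, Wheat): Farm 1 can switch to Barley (34 → 49). Not NE.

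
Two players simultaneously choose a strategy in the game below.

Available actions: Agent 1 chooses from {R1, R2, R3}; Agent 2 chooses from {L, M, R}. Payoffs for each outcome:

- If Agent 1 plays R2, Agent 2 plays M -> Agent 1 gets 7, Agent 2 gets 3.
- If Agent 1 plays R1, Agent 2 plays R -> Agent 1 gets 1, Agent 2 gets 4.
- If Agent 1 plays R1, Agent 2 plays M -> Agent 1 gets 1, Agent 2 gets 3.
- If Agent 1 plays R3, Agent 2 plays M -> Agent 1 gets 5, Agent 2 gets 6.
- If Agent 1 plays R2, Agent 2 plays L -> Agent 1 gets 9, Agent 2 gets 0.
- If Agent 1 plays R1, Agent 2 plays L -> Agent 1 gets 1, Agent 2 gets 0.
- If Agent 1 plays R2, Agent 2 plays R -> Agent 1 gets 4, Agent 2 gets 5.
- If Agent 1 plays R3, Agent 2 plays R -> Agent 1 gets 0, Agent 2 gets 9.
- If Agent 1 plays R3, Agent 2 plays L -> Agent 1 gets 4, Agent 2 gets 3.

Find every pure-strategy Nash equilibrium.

(R2, R)

Agent 1 against L: payoffs 1, 9, 4 → best response R2.
Agent 1 against M: payoffs 1, 7, 5 → best response R2.
Agent 1 against R: payoffs 1, 4, 0 → best response R2.
Agent 2 against R1: payoffs 0, 3, 4 → best response R.
Agent 2 against R2: payoffs 0, 3, 5 → best response R.
Agent 2 against R3: payoffs 3, 6, 9 → best response R.
Mutual best responses: (R2, R).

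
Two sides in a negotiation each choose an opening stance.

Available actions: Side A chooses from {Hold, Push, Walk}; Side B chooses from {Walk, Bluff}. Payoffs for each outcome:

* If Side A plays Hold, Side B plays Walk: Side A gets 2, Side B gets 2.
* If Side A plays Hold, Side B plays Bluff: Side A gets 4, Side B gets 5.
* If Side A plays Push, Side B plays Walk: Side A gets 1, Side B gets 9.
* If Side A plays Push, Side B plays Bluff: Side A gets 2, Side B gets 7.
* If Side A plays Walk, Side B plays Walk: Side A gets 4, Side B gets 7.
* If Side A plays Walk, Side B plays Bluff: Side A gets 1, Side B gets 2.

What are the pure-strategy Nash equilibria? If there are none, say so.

Mark each player's best response to every combination of opponents' strategies; a profile where every player is best-responding is a pure Nash equilibrium.
Side A against Walk: payoffs 2, 1, 4 → best response Walk.
Side A against Bluff: payoffs 4, 2, 1 → best response Hold.
Side B against Hold: payoffs 2, 5 → best response Bluff.
Side B against Push: payoffs 9, 7 → best response Walk.
Side B against Walk: payoffs 7, 2 → best response Walk.
Mutual best responses: (Hold, Bluff); (Walk, Walk).

(Hold, Bluff); (Walk, Walk)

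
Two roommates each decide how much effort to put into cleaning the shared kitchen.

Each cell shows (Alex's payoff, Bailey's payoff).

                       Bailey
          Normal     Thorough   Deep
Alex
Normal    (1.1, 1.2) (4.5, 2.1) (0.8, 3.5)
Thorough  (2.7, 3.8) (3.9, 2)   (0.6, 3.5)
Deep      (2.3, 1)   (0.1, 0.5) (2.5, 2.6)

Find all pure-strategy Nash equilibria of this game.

Alex against Normal: payoffs 1.1, 2.7, 2.3 → best response Thorough.
Alex against Thorough: payoffs 4.5, 3.9, 0.1 → best response Normal.
Alex against Deep: payoffs 0.8, 0.6, 2.5 → best response Deep.
Bailey against Normal: payoffs 1.2, 2.1, 3.5 → best response Deep.
Bailey against Thorough: payoffs 3.8, 2, 3.5 → best response Normal.
Bailey against Deep: payoffs 1, 0.5, 2.6 → best response Deep.
Mutual best responses: (Thorough, Normal); (Deep, Deep).

The pure Nash equilibria are (Thorough, Normal), (Deep, Deep).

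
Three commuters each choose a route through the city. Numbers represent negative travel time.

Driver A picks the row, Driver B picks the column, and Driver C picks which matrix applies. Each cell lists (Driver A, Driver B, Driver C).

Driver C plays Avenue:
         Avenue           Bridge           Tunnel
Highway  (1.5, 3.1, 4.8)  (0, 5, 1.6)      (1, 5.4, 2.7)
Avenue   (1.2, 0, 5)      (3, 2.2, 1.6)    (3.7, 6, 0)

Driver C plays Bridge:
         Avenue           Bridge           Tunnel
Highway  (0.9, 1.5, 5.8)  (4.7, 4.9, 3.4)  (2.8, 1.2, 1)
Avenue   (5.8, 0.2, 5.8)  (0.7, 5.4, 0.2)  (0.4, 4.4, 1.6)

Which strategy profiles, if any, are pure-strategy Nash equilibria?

Driver A against (Avenue, Avenue): payoffs 1.5, 1.2 → best response Highway.
Driver A against (Avenue, Bridge): payoffs 0.9, 5.8 → best response Avenue.
Driver A against (Bridge, Avenue): payoffs 0, 3 → best response Avenue.
Driver A against (Bridge, Bridge): payoffs 4.7, 0.7 → best response Highway.
Driver A against (Tunnel, Avenue): payoffs 1, 3.7 → best response Avenue.
Driver A against (Tunnel, Bridge): payoffs 2.8, 0.4 → best response Highway.
Driver B against (Highway, Avenue): payoffs 3.1, 5, 5.4 → best response Tunnel.
Driver B against (Highway, Bridge): payoffs 1.5, 4.9, 1.2 → best response Bridge.
Driver B against (Avenue, Avenue): payoffs 0, 2.2, 6 → best response Tunnel.
Driver B against (Avenue, Bridge): payoffs 0.2, 5.4, 4.4 → best response Bridge.
Driver C against (Highway, Avenue): payoffs 4.8, 5.8 → best response Bridge.
Driver C against (Highway, Bridge): payoffs 1.6, 3.4 → best response Bridge.
Driver C against (Highway, Tunnel): payoffs 2.7, 1 → best response Avenue.
Driver C against (Avenue, Avenue): payoffs 5, 5.8 → best response Bridge.
Driver C against (Avenue, Bridge): payoffs 1.6, 0.2 → best response Avenue.
Driver C against (Avenue, Tunnel): payoffs 0, 1.6 → best response Bridge.
Mutual best responses: (Highway, Bridge, Bridge).

(Highway, Bridge, Bridge)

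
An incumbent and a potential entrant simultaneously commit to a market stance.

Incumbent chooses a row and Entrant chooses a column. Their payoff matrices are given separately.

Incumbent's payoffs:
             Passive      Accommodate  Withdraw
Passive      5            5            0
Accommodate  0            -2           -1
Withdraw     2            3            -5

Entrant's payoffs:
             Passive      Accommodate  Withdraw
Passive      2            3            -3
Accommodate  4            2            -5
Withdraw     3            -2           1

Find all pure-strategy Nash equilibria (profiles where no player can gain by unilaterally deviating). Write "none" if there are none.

The unique pure-strategy Nash equilibrium is (Passive, Accommodate).

For each player, find the best response to each opponent profile; mutual best responses are the pure NE.
Incumbent against Passive: payoffs 5, 0, 2 → best response Passive.
Incumbent against Accommodate: payoffs 5, -2, 3 → best response Passive.
Incumbent against Withdraw: payoffs 0, -1, -5 → best response Passive.
Entrant against Passive: payoffs 2, 3, -3 → best response Accommodate.
Entrant against Accommodate: payoffs 4, 2, -5 → best response Passive.
Entrant against Withdraw: payoffs 3, -2, 1 → best response Passive.
Mutual best responses: (Passive, Accommodate).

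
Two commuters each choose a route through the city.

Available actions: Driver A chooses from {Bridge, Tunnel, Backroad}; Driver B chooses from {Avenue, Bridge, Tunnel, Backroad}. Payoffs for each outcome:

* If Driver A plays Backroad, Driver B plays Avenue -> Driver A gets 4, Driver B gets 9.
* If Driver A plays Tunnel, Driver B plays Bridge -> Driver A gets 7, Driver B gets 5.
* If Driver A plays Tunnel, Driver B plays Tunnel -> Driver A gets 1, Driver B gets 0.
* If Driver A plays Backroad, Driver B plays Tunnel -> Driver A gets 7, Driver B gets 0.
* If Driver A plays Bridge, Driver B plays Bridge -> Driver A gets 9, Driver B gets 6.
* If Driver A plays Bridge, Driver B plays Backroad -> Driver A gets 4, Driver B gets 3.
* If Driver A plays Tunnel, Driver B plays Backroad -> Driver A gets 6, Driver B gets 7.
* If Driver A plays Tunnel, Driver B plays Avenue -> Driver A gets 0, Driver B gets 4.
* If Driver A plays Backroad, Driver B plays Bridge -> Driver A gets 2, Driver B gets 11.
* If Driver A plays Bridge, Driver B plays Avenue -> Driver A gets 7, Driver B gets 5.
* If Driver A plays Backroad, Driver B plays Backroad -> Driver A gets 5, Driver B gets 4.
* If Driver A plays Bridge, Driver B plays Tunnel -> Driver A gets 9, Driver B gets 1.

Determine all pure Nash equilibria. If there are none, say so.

Driver A against Avenue: payoffs 7, 0, 4 → best response Bridge.
Driver A against Bridge: payoffs 9, 7, 2 → best response Bridge.
Driver A against Tunnel: payoffs 9, 1, 7 → best response Bridge.
Driver A against Backroad: payoffs 4, 6, 5 → best response Tunnel.
Driver B against Bridge: payoffs 5, 6, 1, 3 → best response Bridge.
Driver B against Tunnel: payoffs 4, 5, 0, 7 → best response Backroad.
Driver B against Backroad: payoffs 9, 11, 0, 4 → best response Bridge.
Mutual best responses: (Bridge, Bridge); (Tunnel, Backroad).

(Bridge, Bridge), (Tunnel, Backroad)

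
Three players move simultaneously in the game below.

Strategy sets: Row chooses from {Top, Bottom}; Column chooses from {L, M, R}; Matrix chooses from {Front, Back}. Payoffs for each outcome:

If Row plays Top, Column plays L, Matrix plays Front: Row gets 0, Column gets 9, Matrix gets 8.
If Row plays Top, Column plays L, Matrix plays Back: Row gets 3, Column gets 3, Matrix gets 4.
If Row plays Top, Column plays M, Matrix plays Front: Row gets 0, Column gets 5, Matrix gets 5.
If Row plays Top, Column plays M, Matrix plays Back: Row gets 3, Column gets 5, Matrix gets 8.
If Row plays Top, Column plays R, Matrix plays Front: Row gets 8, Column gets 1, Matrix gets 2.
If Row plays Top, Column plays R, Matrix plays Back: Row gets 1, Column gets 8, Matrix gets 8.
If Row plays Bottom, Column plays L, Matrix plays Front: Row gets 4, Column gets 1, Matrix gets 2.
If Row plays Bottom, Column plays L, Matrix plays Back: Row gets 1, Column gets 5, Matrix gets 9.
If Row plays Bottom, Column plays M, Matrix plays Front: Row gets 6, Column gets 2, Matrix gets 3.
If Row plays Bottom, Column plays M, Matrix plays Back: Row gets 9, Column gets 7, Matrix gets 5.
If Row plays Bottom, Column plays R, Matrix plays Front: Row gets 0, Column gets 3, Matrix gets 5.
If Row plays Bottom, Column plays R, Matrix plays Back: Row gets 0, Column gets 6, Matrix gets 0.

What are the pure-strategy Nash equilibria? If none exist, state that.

Pure-strategy Nash equilibria: (Top, R, Back); (Bottom, M, Back)

(Top, L, Front): Row can switch to Bottom (0 → 4). Not NE.
(Top, L, Back): Column can switch to M (3 → 5). Not NE.
(Top, M, Front): Row can switch to Bottom (0 → 6). Not NE.
(Top, M, Back): Row can switch to Bottom (3 → 9). Not NE.
(Top, R, Front): Column can switch to L (1 → 9). Not NE.
(Top, R, Back): Row gets 1, best alternative 0; Column gets 8, best alternative 5; Matrix gets 8, best alternative 2. No profitable deviation — NE.
(Bottom, L, Front): Column can switch to M (1 → 2). Not NE.
(Bottom, L, Back): Row can switch to Top (1 → 3). Not NE.
(Bottom, M, Front): Column can switch to R (2 → 3). Not NE.
(Bottom, M, Back): Row gets 9, best alternative 3; Column gets 7, best alternative 6; Matrix gets 5, best alternative 3. No profitable deviation — NE.
(The remaining 2 profiles each have a profitable deviation by the same check.)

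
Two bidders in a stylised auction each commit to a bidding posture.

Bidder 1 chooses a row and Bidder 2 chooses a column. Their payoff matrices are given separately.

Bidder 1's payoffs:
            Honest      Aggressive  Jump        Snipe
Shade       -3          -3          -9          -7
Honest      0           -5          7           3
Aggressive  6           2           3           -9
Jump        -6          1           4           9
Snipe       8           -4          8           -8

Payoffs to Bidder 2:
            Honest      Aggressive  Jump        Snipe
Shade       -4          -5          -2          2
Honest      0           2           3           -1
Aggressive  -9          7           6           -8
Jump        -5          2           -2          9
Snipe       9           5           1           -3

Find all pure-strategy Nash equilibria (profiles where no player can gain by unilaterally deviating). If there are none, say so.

(Shade, Honest): Bidder 1 can switch to Honest (-3 → 0). Not NE.
(Shade, Aggressive): Bidder 1 can switch to Aggressive (-3 → 2). Not NE.
(Shade, Jump): Bidder 1 can switch to Honest (-9 → 7). Not NE.
(Shade, Snipe): Bidder 1 can switch to Honest (-7 → 3). Not NE.
(Honest, Honest): Bidder 1 can switch to Aggressive (0 → 6). Not NE.
(Honest, Aggressive): Bidder 1 can switch to Shade (-5 → -3). Not NE.
(Honest, Jump): Bidder 1 can switch to Snipe (7 → 8). Not NE.
(Honest, Snipe): Bidder 1 can switch to Jump (3 → 9). Not NE.
(Aggressive, Honest): Bidder 1 can switch to Snipe (6 → 8). Not NE.
(Aggressive, Aggressive): Bidder 1 gets 2, best alternative 1; Bidder 2 gets 7, best alternative 6. No profitable deviation — NE.
(Aggressive, Jump): Bidder 1 can switch to Honest (3 → 7). Not NE.
(Jump, Snipe): Bidder 1 gets 9, best alternative 3; Bidder 2 gets 9, best alternative 2. No profitable deviation — NE.
(Snipe, Honest): Bidder 1 gets 8, best alternative 6; Bidder 2 gets 9, best alternative 5. No profitable deviation — NE.
(The remaining 7 profiles each have a profitable deviation by the same check.)

(Aggressive, Aggressive), (Jump, Snipe), (Snipe, Honest)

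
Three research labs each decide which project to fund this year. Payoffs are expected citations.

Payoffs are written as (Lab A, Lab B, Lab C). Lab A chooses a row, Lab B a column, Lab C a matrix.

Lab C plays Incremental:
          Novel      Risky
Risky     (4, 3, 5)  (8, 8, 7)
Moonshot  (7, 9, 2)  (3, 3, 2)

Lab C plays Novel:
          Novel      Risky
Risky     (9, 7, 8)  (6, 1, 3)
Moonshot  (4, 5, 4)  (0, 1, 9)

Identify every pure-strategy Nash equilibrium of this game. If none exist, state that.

Lab A against (Novel, Incremental): payoffs 4, 7 → best response Moonshot.
Lab A against (Novel, Novel): payoffs 9, 4 → best response Risky.
Lab A against (Risky, Incremental): payoffs 8, 3 → best response Risky.
Lab A against (Risky, Novel): payoffs 6, 0 → best response Risky.
Lab B against (Risky, Incremental): payoffs 3, 8 → best response Risky.
Lab B against (Risky, Novel): payoffs 7, 1 → best response Novel.
Lab B against (Moonshot, Incremental): payoffs 9, 3 → best response Novel.
Lab B against (Moonshot, Novel): payoffs 5, 1 → best response Novel.
Lab C against (Risky, Novel): payoffs 5, 8 → best response Novel.
Lab C against (Risky, Risky): payoffs 7, 3 → best response Incremental.
Lab C against (Moonshot, Novel): payoffs 2, 4 → best response Novel.
Lab C against (Moonshot, Risky): payoffs 2, 9 → best response Novel.
Mutual best responses: (Risky, Novel, Novel); (Risky, Risky, Incremental).

The pure Nash equilibria are (Risky, Novel, Novel) and (Risky, Risky, Incremental).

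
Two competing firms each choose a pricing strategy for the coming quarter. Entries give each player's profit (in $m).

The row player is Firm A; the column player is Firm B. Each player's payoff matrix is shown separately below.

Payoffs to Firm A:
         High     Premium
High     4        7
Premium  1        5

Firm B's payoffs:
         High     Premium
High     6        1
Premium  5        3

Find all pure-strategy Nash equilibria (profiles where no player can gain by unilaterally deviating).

The unique pure-strategy Nash equilibrium is (High, High).

For each strategy profile, look for a profitable unilateral deviation.
(High, High): Firm A gets 4, best alternative 1; Firm B gets 6, best alternative 1. No profitable deviation — NE.
(High, Premium): Firm B can switch to High (1 → 6). Not NE.
(Premium, High): Firm A can switch to High (1 → 4). Not NE.
(Premium, Premium): Firm A can switch to High (5 → 7). Not NE.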